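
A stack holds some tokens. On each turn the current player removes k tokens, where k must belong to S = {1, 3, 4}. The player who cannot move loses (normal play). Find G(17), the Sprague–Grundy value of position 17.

n :  0  1  2  3  4  5  6  7  8  9 10 11 12 13 14 15 16 17
G :  0  1  0  1  2  3  2  0  1  0  1  2  3  2  0  1  0  1

1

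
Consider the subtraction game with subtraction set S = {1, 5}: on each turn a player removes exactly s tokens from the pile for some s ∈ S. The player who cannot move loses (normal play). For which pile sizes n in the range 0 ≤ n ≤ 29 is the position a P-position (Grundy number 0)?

G(0) = 0
G(1) = mex{0} = 1
G(2) = mex{1} = 0
G(3) = mex{0} = 1
G(4) = mex{1} = 0
G(5) = mex{0,0} = 1
G(6) = mex{1,1} = 0
G(7) = mex{0,0} = 1
G(8) = mex{1,1} = 0
G(9) = mex{0,0} = 1
G(10) = mex{1,1} = 0
G(11) = mex{0,0} = 1
G(12) = mex{1,1} = 0
G(13) = mex{0,0} = 1
G(14) = mex{1,1} = 0
G(15) = mex{0,0} = 1
G(16) = mex{1,1} = 0
G(17) = mex{0,0} = 1
G(18) = mex{1,1} = 0
G(19) = mex{0,0} = 1
G(20) = mex{1,1} = 0
G(21) = mex{0,0} = 1
G(22) = mex{1,1} = 0
G(23) = mex{0,0} = 1
G(24) = mex{1,1} = 0
G(25) = mex{0,0} = 1
G(26) = mex{1,1} = 0
G(27) = mex{0,0} = 1
G(28) = mex{1,1} = 0
G(29) = mex{0,0} = 1
P-positions are exactly the n with G(n) = 0.

0, 2, 4, 6, 8, 10, 12, 14, 16, 18, 20, 22, 24, 26, 28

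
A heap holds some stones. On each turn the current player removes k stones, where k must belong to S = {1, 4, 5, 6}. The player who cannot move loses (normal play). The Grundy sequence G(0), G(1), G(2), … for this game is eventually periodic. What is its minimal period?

G(0) = 0
G(1) = mex{0} = 1
G(2) = mex{1} = 0
G(3) = mex{0} = 1
G(4) = mex{1,0} = 2
G(5) = mex{2,1,0} = 3
G(6) = mex{3,0,1,0} = 2
G(7) = mex{2,1,0,1} = 3
G(8) = mex{3,2,1,0} = 4
G(9) = mex{4,3,2,1} = 0
G(10) = mex{0,2,3,2} = 1
G(11) = mex{1,3,2,3} = 0
G(12) = mex{0,4,3,2} = 1
G(13) = mex{1,0,4,3} = 2
G(14) = mex{2,1,0,4} = 3
G(15) = mex{3,0,1,0} = 2
G(16) = mex{2,1,0,1} = 3
G(17) = mex{3,2,1,0} = 4
G(18) = mex{4,3,2,1} = 0
G(19) = mex{0,2,3,2} = 1
G(n+9) = G(n) holds for n = 0,…,5 (a full window of length max(S) = 6), so the sequence is purely periodic with period 9.

9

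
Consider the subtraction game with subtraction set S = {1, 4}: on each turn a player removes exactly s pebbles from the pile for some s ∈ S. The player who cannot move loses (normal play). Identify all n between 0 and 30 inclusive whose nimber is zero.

0, 2, 5, 7, 10, 12, 15, 17, 20, 22, 25, 27, 30

n :  0  1  2  3  4  5  6  7  8  9 10 11 12 13 14 15 16 17 18 19 20 21 22 23 24 25 26 27 28 29 30
G :  0  1  0  1  2  0  1  0  1  2  0  1  0  1  2  0  1  0  1  2  0  1  0  1  2  0  1  0  1  2  0
P-positions are exactly the n with G(n) = 0.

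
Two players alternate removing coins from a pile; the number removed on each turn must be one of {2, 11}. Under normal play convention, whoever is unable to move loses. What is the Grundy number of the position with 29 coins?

G(0) = 0
G(1) = mex{} = 0
G(2) = mex{0} = 1
G(3) = mex{0} = 1
G(4) = mex{1} = 0
G(5) = mex{1} = 0
G(6) = mex{0} = 1
G(7) = mex{0} = 1
G(8) = mex{1} = 0
G(9) = mex{1} = 0
G(10) = mex{0} = 1
G(11) = mex{0,0} = 1
G(12) = mex{1,0} = 2
G(13) = mex{1,1} = 0
G(14) = mex{2,1} = 0
G(15) = mex{0,0} = 1
G(16) = mex{0,0} = 1
G(17) = mex{1,1} = 0
G(18) = mex{1,1} = 0
G(19) = mex{0,0} = 1
G(20) = mex{0,0} = 1
G(21) = mex{1,1} = 0
G(22) = mex{1,1} = 0
G(23) = mex{0,2} = 1
G(24) = mex{0,0} = 1
G(25) = mex{1,0} = 2
G(26) = mex{1,1} = 0
G(27) = mex{2,1} = 0
G(28) = mex{0,0} = 1
G(29) = mex{0,0} = 1

1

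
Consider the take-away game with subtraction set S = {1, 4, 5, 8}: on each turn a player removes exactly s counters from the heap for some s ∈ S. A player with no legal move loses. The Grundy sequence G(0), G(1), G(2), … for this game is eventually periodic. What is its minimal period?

G(0) = 0
G(1) = mex{0} = 1
G(2) = mex{1} = 0
G(3) = mex{0} = 1
G(4) = mex{1,0} = 2
G(5) = mex{2,1,0} = 3
G(6) = mex{3,0,1} = 2
G(7) = mex{2,1,0} = 3
G(8) = mex{3,2,1,0} = 4
G(9) = mex{4,3,2,1} = 0
G(10) = mex{0,2,3,0} = 1
G(11) = mex{1,3,2,1} = 0
G(12) = mex{0,4,3,2} = 1
G(13) = mex{1,0,4,3} = 2
G(14) = mex{2,1,0,2} = 3
G(15) = mex{3,0,1,3} = 2
G(16) = mex{2,1,0,4} = 3
G(17) = mex{3,2,1,0} = 4
G(18) = mex{4,3,2,1} = 0
G(19) = mex{0,2,3,0} = 1
G(n+9) = G(n) holds for n = 0,…,7 (a full window of length max(S) = 8), so the sequence is purely periodic with period 9.

9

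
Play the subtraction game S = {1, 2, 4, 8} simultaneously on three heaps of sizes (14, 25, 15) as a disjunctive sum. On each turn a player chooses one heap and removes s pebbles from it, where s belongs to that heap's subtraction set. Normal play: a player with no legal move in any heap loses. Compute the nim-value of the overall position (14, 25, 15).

All heaps use S = {1, 2, 4, 8}:
G(0) = 0
G(1) = mex{0} = 1
G(2) = mex{1,0} = 2
G(3) = mex{2,1} = 0
G(4) = mex{0,2,0} = 1
G(5) = mex{1,0,1} = 2
G(6) = mex{2,1,2} = 0
G(7) = mex{0,2,0} = 1
G(8) = mex{1,0,1,0} = 2
G(9) = mex{2,1,2,1} = 0
G(10) = mex{0,2,0,2} = 1
G(11) = mex{1,0,1,0} = 2
G(12) = mex{2,1,2,1} = 0
G(13) = mex{0,2,0,2} = 1
G(14) = mex{1,0,1,0} = 2
G(15) = mex{2,1,2,1} = 0
G(16) = mex{0,2,0,2} = 1
G(17) = mex{1,0,1,0} = 2
G(18) = mex{2,1,2,1} = 0
G(19) = mex{0,2,0,2} = 1
G(20) = mex{1,0,1,0} = 2
G(21) = mex{2,1,2,1} = 0
G(22) = mex{0,2,0,2} = 1
G(23) = mex{1,0,1,0} = 2
G(24) = mex{2,1,2,1} = 0
G(25) = mex{0,2,0,2} = 1
Heap A: G(14) = 2.
Heap B: G(25) = 1.
Heap C: G(15) = 0.
Combined Grundy value = 2 ⊕ 1 ⊕ 0 = 3.

3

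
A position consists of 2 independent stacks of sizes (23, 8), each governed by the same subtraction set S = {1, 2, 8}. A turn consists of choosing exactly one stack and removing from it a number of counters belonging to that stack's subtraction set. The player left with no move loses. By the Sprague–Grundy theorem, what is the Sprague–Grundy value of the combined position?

All stacks use S = {1, 2, 8}:
G(0) = 0
G(1) = mex{0} = 1
G(2) = mex{1,0} = 2
G(3) = mex{2,1} = 0
G(4) = mex{0,2} = 1
G(5) = mex{1,0} = 2
G(6) = mex{2,1} = 0
G(7) = mex{0,2} = 1
G(8) = mex{1,0,0} = 2
G(9) = mex{2,1,1} = 0
G(10) = mex{0,2,2} = 1
G(11) = mex{1,0,0} = 2
G(12) = mex{2,1,1} = 0
G(13) = mex{0,2,2} = 1
G(14) = mex{1,0,0} = 2
G(15) = mex{2,1,1} = 0
G(16) = mex{0,2,2} = 1
G(17) = mex{1,0,0} = 2
G(18) = mex{2,1,1} = 0
G(19) = mex{0,2,2} = 1
G(20) = mex{1,0,0} = 2
G(21) = mex{2,1,1} = 0
G(22) = mex{0,2,2} = 1
G(23) = mex{1,0,0} = 2
Stack A: G(23) = 2.
Stack B: G(8) = 2.
Combined Grundy value = 2 ⊕ 2 = 0.

0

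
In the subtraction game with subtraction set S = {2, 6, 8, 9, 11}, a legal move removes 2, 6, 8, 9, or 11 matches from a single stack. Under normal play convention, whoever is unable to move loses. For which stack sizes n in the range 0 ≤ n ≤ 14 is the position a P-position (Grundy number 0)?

0, 1, 4, 5

n :  0  1  2  3  4  5  6  7  8  9 10 11 12 13 14
G :  0  0  1  1  0  0  1  1  2  2  3  3  2  2  3
P-positions are exactly the n with G(n) = 0.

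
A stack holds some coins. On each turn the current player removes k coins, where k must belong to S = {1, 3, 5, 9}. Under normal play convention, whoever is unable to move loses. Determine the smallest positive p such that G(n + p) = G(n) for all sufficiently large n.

G(0) = 0
G(1) = mex{0} = 1
G(2) = mex{1} = 0
G(3) = mex{0,0} = 1
G(4) = mex{1,1} = 0
G(5) = mex{0,0,0} = 1
G(6) = mex{1,1,1} = 0
G(7) = mex{0,0,0} = 1
G(8) = mex{1,1,1} = 0
G(9) = mex{0,0,0,0} = 1
G(10) = mex{1,1,1,1} = 0
G(11) = mex{0,0,0,0} = 1
G(12) = mex{1,1,1,1} = 0
G(13) = mex{0,0,0,0} = 1
G(14) = mex{1,1,1,1} = 0
G(n+2) = G(n) holds for n = 0,…,8 (a full window of length max(S) = 9), so the sequence is purely periodic with period 2.

2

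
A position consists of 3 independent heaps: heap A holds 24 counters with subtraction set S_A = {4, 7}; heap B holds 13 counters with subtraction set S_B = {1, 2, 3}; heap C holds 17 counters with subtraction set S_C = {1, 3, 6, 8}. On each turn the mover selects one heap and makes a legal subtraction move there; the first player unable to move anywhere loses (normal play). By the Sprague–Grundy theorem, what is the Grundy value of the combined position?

Heap A, S = {4, 7}:
n :  0  1  2  3  4  5  6  7  8  9 10 11 12 13 14 15 16 17 18 19 20 21 22 23 24
G :  0  0  0  0  1  1  1  1  2  2  2  0  0  0  0  1  1  1  1  2  2  2  0  0  0
G_A(24) = 0.
Heap B, S = {1, 2, 3}:
n :  0  1  2  3  4  5  6  7  8  9 10 11 12 13
G :  0  1  2  3  0  1  2  3  0  1  2  3  0  1
G_B(13) = 1.
Heap C, S = {1, 3, 6, 8}:
n :  0  1  2  3  4  5  6  7  8  9 10 11 12 13 14 15 16 17
G :  0  1  0  1  0  1  2  3  2  0  1  0  1  0  1  2  3  2
G_C(17) = 2.
Combined Grundy value = 0 ⊕ 1 ⊕ 2 = 3.

3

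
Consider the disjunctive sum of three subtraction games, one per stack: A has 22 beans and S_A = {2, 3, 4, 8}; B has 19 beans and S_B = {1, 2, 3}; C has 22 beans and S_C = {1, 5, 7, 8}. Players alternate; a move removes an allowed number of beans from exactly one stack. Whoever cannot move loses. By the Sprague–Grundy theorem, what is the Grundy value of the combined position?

0

Stack A, S = {2, 3, 4, 8}:
G(0) = 0
G(1) = mex{} = 0
G(2) = mex{0} = 1
G(3) = mex{0,0} = 1
G(4) = mex{1,0,0} = 2
G(5) = mex{1,1,0} = 2
G(6) = mex{2,1,1} = 0
G(7) = mex{2,2,1} = 0
G(8) = mex{0,2,2,0} = 1
G(9) = mex{0,0,2,0} = 1
G(10) = mex{1,0,0,1} = 2
G(11) = mex{1,1,0,1} = 2
G(12) = mex{2,1,1,2} = 0
G(13) = mex{2,2,1,2} = 0
G(14) = mex{0,2,2,0} = 1
G(15) = mex{0,0,2,0} = 1
G(16) = mex{1,0,0,1} = 2
G(17) = mex{1,1,0,1} = 2
G(18) = mex{2,1,1,2} = 0
G(19) = mex{2,2,1,2} = 0
G(20) = mex{0,2,2,0} = 1
G(21) = mex{0,0,2,0} = 1
G(22) = mex{1,0,0,1} = 2
G_A(22) = 2.
Stack B, S = {1, 2, 3}:
n :  0  1  2  3  4  5  6  7  8  9 10 11 12 13 14 15 16 17 18 19
G :  0  1  2  3  0  1  2  3  0  1  2  3  0  1  2  3  0  1  2  3
G_B(19) = 3.
Stack C, S = {1, 5, 7, 8}:
n :  0  1  2  3  4  5  6  7  8  9 10 11 12 13 14 15 16 17 18 19 20 21 22
G :  0  1  0  1  0  1  0  1  2  3  2  3  2  3  2  0  1  0  1  0  1  0  1
G_C(22) = 1.
Combined Grundy value = 2 ⊕ 3 ⊕ 1 = 0.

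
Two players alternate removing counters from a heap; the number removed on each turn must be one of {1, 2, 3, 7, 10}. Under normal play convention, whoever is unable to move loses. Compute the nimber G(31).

3

G(0) = 0
G(1) = mex{0} = 1
G(2) = mex{1,0} = 2
G(3) = mex{2,1,0} = 3
G(4) = mex{3,2,1} = 0
G(5) = mex{0,3,2} = 1
G(6) = mex{1,0,3} = 2
G(7) = mex{2,1,0,0} = 3
G(8) = mex{3,2,1,1} = 0
G(9) = mex{0,3,2,2} = 1
G(10) = mex{1,0,3,3,0} = 2
G(11) = mex{2,1,0,0,1} = 3
G(12) = mex{3,2,1,1,2} = 0
G(13) = mex{0,3,2,2,3} = 1
G(14) = mex{1,0,3,3,0} = 2
G(15) = mex{2,1,0,0,1} = 3
G(16) = mex{3,2,1,1,2} = 0
G(17) = mex{0,3,2,2,3} = 1
G(18) = mex{1,0,3,3,0} = 2
G(19) = mex{2,1,0,0,1} = 3
G(20) = mex{3,2,1,1,2} = 0
G(21) = mex{0,3,2,2,3} = 1
G(22) = mex{1,0,3,3,0} = 2
G(23) = mex{2,1,0,0,1} = 3
G(24) = mex{3,2,1,1,2} = 0
G(25) = mex{0,3,2,2,3} = 1
G(26) = mex{1,0,3,3,0} = 2
G(27) = mex{2,1,0,0,1} = 3
G(28) = mex{3,2,1,1,2} = 0
G(29) = mex{0,3,2,2,3} = 1
G(30) = mex{1,0,3,3,0} = 2
G(31) = mex{2,1,0,0,1} = 3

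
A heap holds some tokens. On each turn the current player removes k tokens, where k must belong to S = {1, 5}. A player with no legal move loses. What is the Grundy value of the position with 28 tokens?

0

G(0) = 0
G(1) = mex{0} = 1
G(2) = mex{1} = 0
G(3) = mex{0} = 1
G(4) = mex{1} = 0
G(5) = mex{0,0} = 1
G(6) = mex{1,1} = 0
G(7) = mex{0,0} = 1
G(8) = mex{1,1} = 0
G(9) = mex{0,0} = 1
G(10) = mex{1,1} = 0
G(11) = mex{0,0} = 1
G(12) = mex{1,1} = 0
G(13) = mex{0,0} = 1
G(14) = mex{1,1} = 0
G(15) = mex{0,0} = 1
G(16) = mex{1,1} = 0
G(17) = mex{0,0} = 1
G(18) = mex{1,1} = 0
G(19) = mex{0,0} = 1
G(20) = mex{1,1} = 0
G(21) = mex{0,0} = 1
G(22) = mex{1,1} = 0
G(23) = mex{0,0} = 1
G(24) = mex{1,1} = 0
G(25) = mex{0,0} = 1
G(26) = mex{1,1} = 0
G(27) = mex{0,0} = 1
G(28) = mex{1,1} = 0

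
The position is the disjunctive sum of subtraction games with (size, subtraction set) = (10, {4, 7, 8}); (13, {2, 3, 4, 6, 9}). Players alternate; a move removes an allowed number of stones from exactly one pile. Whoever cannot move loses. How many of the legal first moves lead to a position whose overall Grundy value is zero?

3

Pile A, S = {4, 7, 8}:
G(0) = 0
G(1) = mex{} = 0
G(2) = mex{} = 0
G(3) = mex{} = 0
G(4) = mex{0} = 1
G(5) = mex{0} = 1
G(6) = mex{0} = 1
G(7) = mex{0,0} = 1
G(8) = mex{1,0,0} = 2
G(9) = mex{1,0,0} = 2
G(10) = mex{1,0,0} = 2
G_A(10) = 2.
Pile B, S = {2, 3, 4, 6, 9}:
n :  0  1  2  3  4  5  6  7  8  9 10 11 12 13
G :  0  0  1  1  2  2  3  3  0  4  1  5  2  0
G_B(13) = 0.
Combined Grundy value = 2 ⊕ 0 = 2.
A winning move leaves total XOR = 0, i.e. changes one component's Grundy value g to g ⊕ X where X is the current total.
Pile A: need g' = 2⊕2 = 0. Options: 10−4→G=1, 10−7→G=0, 10−8→G=0. Hits: 2.
Pile B: need g' = 0⊕2 = 2. Options: 13−2→G=5, 13−3→G=1, 13−4→G=4, 13−6→G=3, 13−9→G=2. Hits: 1.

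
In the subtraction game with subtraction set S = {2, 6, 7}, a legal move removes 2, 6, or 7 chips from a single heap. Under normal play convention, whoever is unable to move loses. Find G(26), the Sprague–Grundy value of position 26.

0

G(0) = 0
G(1) = mex{} = 0
G(2) = mex{0} = 1
G(3) = mex{0} = 1
G(4) = mex{1} = 0
G(5) = mex{1} = 0
G(6) = mex{0,0} = 1
G(7) = mex{0,0,0} = 1
G(8) = mex{1,1,0} = 2
G(9) = mex{1,1,1} = 0
G(10) = mex{2,0,1} = 3
G(11) = mex{0,0,0} = 1
G(12) = mex{3,1,0} = 2
G(13) = mex{1,1,1} = 0
G(14) = mex{2,2,1} = 0
G(15) = mex{0,0,2} = 1
G(16) = mex{0,3,0} = 1
G(17) = mex{1,1,3} = 0
G(18) = mex{1,2,1} = 0
G(19) = mex{0,0,2} = 1
G(20) = mex{0,0,0} = 1
G(21) = mex{1,1,0} = 2
G(22) = mex{1,1,1} = 0
G(23) = mex{2,0,1} = 3
G(24) = mex{0,0,0} = 1
G(25) = mex{3,1,0} = 2
G(26) = mex{1,1,1} = 0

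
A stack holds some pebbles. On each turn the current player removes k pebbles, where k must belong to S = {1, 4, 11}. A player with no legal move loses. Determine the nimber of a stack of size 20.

0

n :  0  1  2  3  4  5  6  7  8  9 10 11 12 13 14 15 16 17 18 19 20
G :  0  1  0  1  2  0  1  0  1  2  0  1  0  1  2  0  1  0  1  2  0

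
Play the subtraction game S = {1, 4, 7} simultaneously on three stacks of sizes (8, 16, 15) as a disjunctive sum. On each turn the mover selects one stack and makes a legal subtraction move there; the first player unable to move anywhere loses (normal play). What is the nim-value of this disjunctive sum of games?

All stacks use S = {1, 4, 7}:
G(0) = 0
G(1) = mex{0} = 1
G(2) = mex{1} = 0
G(3) = mex{0} = 1
G(4) = mex{1,0} = 2
G(5) = mex{2,1} = 0
G(6) = mex{0,0} = 1
G(7) = mex{1,1,0} = 2
G(8) = mex{2,2,1} = 0
G(9) = mex{0,0,0} = 1
G(10) = mex{1,1,1} = 0
G(11) = mex{0,2,2} = 1
G(12) = mex{1,0,0} = 2
G(13) = mex{2,1,1} = 0
G(14) = mex{0,0,2} = 1
G(15) = mex{1,1,0} = 2
G(16) = mex{2,2,1} = 0
Stack A: G(8) = 0.
Stack B: G(16) = 0.
Stack C: G(15) = 2.
Combined Grundy value = 0 ⊕ 0 ⊕ 2 = 2.

2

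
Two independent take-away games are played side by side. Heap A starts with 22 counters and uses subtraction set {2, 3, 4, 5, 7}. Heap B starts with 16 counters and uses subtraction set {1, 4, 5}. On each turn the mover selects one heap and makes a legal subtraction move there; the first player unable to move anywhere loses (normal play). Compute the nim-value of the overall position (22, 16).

2

Heap A, S = {2, 3, 4, 5, 7}:
G(0) = 0
G(1) = mex{} = 0
G(2) = mex{0} = 1
G(3) = mex{0,0} = 1
G(4) = mex{1,0,0} = 2
G(5) = mex{1,1,0,0} = 2
G(6) = mex{2,1,1,0} = 3
G(7) = mex{2,2,1,1,0} = 3
G(8) = mex{3,2,2,1,0} = 4
G(9) = mex{3,3,2,2,1} = 0
G(10) = mex{4,3,3,2,1} = 0
G(11) = mex{0,4,3,3,2} = 1
G(12) = mex{0,0,4,3,2} = 1
G(13) = mex{1,0,0,4,3} = 2
G(14) = mex{1,1,0,0,3} = 2
G(15) = mex{2,1,1,0,4} = 3
G(16) = mex{2,2,1,1,0} = 3
G(17) = mex{3,2,2,1,0} = 4
G(18) = mex{3,3,2,2,1} = 0
G(19) = mex{4,3,3,2,1} = 0
G(20) = mex{0,4,3,3,2} = 1
G(21) = mex{0,0,4,3,2} = 1
G(22) = mex{1,0,0,4,3} = 2
G_A(22) = 2.
Heap B, S = {1, 4, 5}:
G(0) = 0
G(1) = mex{0} = 1
G(2) = mex{1} = 0
G(3) = mex{0} = 1
G(4) = mex{1,0} = 2
G(5) = mex{2,1,0} = 3
G(6) = mex{3,0,1} = 2
G(7) = mex{2,1,0} = 3
G(8) = mex{3,2,1} = 0
G(9) = mex{0,3,2} = 1
G(10) = mex{1,2,3} = 0
G(11) = mex{0,3,2} = 1
G(12) = mex{1,0,3} = 2
G(13) = mex{2,1,0} = 3
G(14) = mex{3,0,1} = 2
G(15) = mex{2,1,0} = 3
G(16) = mex{3,2,1} = 0
G_B(16) = 0.
Combined Grundy value = 2 ⊕ 0 = 2.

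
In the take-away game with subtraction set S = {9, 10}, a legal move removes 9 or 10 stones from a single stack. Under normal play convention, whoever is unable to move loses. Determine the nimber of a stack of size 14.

1

n :  0  1  2  3  4  5  6  7  8  9 10 11 12 13 14
G :  0  0  0  0  0  0  0  0  0  1  1  1  1  1  1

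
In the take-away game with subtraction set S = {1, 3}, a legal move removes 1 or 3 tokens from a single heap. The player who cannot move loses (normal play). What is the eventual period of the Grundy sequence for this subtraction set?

n :  0  1  2  3  4  5  6  7  8  9 10 11 12 13 14
G :  0  1  0  1  0  1  0  1  0  1  0  1  0  1  0
G(n+2) = G(n) holds for n = 0,…,2 (a full window of length max(S) = 3), so the sequence is purely periodic with period 2.

2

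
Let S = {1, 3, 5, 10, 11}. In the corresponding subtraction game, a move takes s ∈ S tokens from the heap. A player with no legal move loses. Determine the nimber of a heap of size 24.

G(0) = 0
G(1) = mex{0} = 1
G(2) = mex{1} = 0
G(3) = mex{0,0} = 1
G(4) = mex{1,1} = 0
G(5) = mex{0,0,0} = 1
G(6) = mex{1,1,1} = 0
G(7) = mex{0,0,0} = 1
G(8) = mex{1,1,1} = 0
G(9) = mex{0,0,0} = 1
G(10) = mex{1,1,1,0} = 2
G(11) = mex{2,0,0,1,0} = 3
G(12) = mex{3,1,1,0,1} = 2
G(13) = mex{2,2,0,1,0} = 3
G(14) = mex{3,3,1,0,1} = 2
G(15) = mex{2,2,2,1,0} = 3
G(16) = mex{3,3,3,0,1} = 2
G(17) = mex{2,2,2,1,0} = 3
G(18) = mex{3,3,3,0,1} = 2
G(19) = mex{2,2,2,1,0} = 3
G(20) = mex{3,3,3,2,1} = 0
G(21) = mex{0,2,2,3,2} = 1
G(22) = mex{1,3,3,2,3} = 0
G(23) = mex{0,0,2,3,2} = 1
G(24) = mex{1,1,3,2,3} = 0

0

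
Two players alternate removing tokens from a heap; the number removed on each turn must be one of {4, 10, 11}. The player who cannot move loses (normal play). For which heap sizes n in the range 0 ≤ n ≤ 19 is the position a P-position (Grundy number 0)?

0, 1, 2, 3, 8, 9, 15, 16, 17

n :  0  1  2  3  4  5  6  7  8  9 10 11 12 13 14 15 16 17 18 19
G :  0  0  0  0  1  1  1  1  0  0  2  2  1  1  3  0  0  0  2  1
P-positions are exactly the n with G(n) = 0.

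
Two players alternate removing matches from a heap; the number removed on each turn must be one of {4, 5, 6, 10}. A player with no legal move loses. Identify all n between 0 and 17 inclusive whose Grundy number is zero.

0, 1, 2, 3, 14, 15, 16, 17

n :  0  1  2  3  4  5  6  7  8  9 10 11 12 13 14 15 16 17
G :  0  0  0  0  1  1  1  1  2  2  2  2  3  3  0  0  0  0
P-positions are exactly the n with G(n) = 0.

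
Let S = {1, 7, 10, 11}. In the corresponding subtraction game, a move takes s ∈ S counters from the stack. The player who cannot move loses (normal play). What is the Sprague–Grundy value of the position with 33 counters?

3

n :  0  1  2  3  4  5  6  7  8  9 10 11 12 13 14 15 16 17 18 19 20 21 22 23 24 25 26 27 28 29 30 31 32 33
G :  0  1  0  1  0  1  0  1  0  1  2  3  2  3  2  3  2  3  2  3  0  1  0  1  0  1  0  1  0  1  2  3  2  3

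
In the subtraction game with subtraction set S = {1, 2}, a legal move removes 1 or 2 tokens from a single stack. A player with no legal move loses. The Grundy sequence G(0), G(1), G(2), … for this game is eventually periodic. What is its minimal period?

3

G(0) = 0
G(1) = mex{0} = 1
G(2) = mex{1,0} = 2
G(3) = mex{2,1} = 0
G(4) = mex{0,2} = 1
G(5) = mex{1,0} = 2
G(6) = mex{2,1} = 0
G(7) = mex{0,2} = 1
G(8) = mex{1,0} = 2
G(9) = mex{2,1} = 0
G(10) = mex{0,2} = 1
G(11) = mex{1,0} = 2
G(12) = mex{2,1} = 0
G(13) = mex{0,2} = 1
G(14) = mex{1,0} = 2
G(n+3) = G(n) holds for n = 0,…,1 (a full window of length max(S) = 2), so the sequence is purely periodic with period 3.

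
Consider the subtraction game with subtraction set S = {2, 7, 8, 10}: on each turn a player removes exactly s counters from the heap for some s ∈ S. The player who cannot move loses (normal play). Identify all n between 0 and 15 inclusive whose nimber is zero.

0, 1, 4, 5

n :  0  1  2  3  4  5  6  7  8  9 10 11 12 13 14 15
G :  0  0  1  1  0  0  1  1  2  2  3  3  2  2  3  3
P-positions are exactly the n with G(n) = 0.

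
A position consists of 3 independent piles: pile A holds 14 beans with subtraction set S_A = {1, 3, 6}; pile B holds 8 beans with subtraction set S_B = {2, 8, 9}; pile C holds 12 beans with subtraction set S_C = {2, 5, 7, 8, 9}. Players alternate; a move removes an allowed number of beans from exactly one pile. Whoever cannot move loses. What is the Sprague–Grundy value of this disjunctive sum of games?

Pile A, S = {1, 3, 6}:
n :  0  1  2  3  4  5  6  7  8  9 10 11 12 13 14
G :  0  1  0  1  0  1  2  3  2  0  1  0  1  0  1
G_A(14) = 1.
Pile B, S = {2, 8, 9}:
n : 0 1 2 3 4 5 6 7 8
G : 0 0 1 1 0 0 1 1 2
G_B(8) = 2.
Pile C, S = {2, 5, 7, 8, 9}:
G(0) = 0
G(1) = mex{} = 0
G(2) = mex{0} = 1
G(3) = mex{0} = 1
G(4) = mex{1} = 0
G(5) = mex{1,0} = 2
G(6) = mex{0,0} = 1
G(7) = mex{2,1,0} = 3
G(8) = mex{1,1,0,0} = 2
G(9) = mex{3,0,1,0,0} = 2
G(10) = mex{2,2,1,1,0} = 3
G(11) = mex{2,1,0,1,1} = 3
G(12) = mex{3,3,2,0,1} = 4
G_C(12) = 4.
Combined Grundy value = 1 ⊕ 2 ⊕ 4 = 7.

7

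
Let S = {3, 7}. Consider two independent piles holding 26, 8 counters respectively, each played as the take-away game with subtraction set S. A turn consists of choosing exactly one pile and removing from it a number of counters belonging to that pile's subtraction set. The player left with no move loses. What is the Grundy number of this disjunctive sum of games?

All piles use S = {3, 7}:
n :  0  1  2  3  4  5  6  7  8  9 10 11 12 13 14 15 16 17 18 19 20 21 22 23 24 25 26
G :  0  0  0  1  1  1  0  2  2  1  0  0  0  1  1  1  0  2  2  1  0  0  0  1  1  1  0
Pile A: G(26) = 0.
Pile B: G(8) = 2.
Combined Grundy value = 0 ⊕ 2 = 2.

2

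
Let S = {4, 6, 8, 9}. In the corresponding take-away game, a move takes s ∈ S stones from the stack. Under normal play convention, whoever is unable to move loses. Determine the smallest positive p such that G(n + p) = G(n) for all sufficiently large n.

13

n :  0  1  2  3  4  5  6  7  8  9 10 11 12 13 14 15 16 17 18 19 20 21 22 23 24 25 26 27
G :  0  0  0  0  1  1  1  1  2  2  2  2  3  0  0  0  0  1  1  1  1  2  2  2  2  3  0  0
G(n+13) = G(n) holds for n = 0,…,8 (a full window of length max(S) = 9), so the sequence is purely periodic with period 13.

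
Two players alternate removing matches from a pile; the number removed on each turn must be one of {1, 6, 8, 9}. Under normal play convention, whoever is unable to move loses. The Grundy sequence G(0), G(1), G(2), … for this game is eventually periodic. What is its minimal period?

17

n :  0  1  2  3  4  5  6  7  8  9 10 11 12 13 14 15 16 17 18 19 20 21 22 23 24 25 26 27 28 29 30 31 32 33 34 35
G :  0  1  0  1  0  1  2  0  1  2  3  2  3  2  0  1  2  0  1  0  1  0  1  2  0  1  2  3  2  3  2  0  1  2  0  1
G(n+17) = G(n) holds for n = 0,…,8 (a full window of length max(S) = 9), so the sequence is purely periodic with period 17.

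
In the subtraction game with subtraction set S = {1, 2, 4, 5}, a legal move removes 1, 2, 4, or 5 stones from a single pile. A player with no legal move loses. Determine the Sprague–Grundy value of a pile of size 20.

G(0) = 0
G(1) = mex{0} = 1
G(2) = mex{1,0} = 2
G(3) = mex{2,1} = 0
G(4) = mex{0,2,0} = 1
G(5) = mex{1,0,1,0} = 2
G(6) = mex{2,1,2,1} = 0
G(7) = mex{0,2,0,2} = 1
G(8) = mex{1,0,1,0} = 2
G(9) = mex{2,1,2,1} = 0
G(10) = mex{0,2,0,2} = 1
G(11) = mex{1,0,1,0} = 2
G(12) = mex{2,1,2,1} = 0
G(13) = mex{0,2,0,2} = 1
G(14) = mex{1,0,1,0} = 2
G(15) = mex{2,1,2,1} = 0
G(16) = mex{0,2,0,2} = 1
G(17) = mex{1,0,1,0} = 2
G(18) = mex{2,1,2,1} = 0
G(19) = mex{0,2,0,2} = 1
G(20) = mex{1,0,1,0} = 2

2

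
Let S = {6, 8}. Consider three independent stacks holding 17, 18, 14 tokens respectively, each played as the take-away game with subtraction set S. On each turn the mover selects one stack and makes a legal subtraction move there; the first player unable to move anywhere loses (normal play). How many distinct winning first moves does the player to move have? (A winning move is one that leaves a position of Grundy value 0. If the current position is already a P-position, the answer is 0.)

0

All stacks use S = {6, 8}:
n :  0  1  2  3  4  5  6  7  8  9 10 11 12 13 14 15 16 17 18
G :  0  0  0  0  0  0  1  1  1  1  1  1  2  2  0  0  0  0  0
Stack A: G(17) = 0.
Stack B: G(18) = 0.
Stack C: G(14) = 0.
Combined Grundy value = 0 ⊕ 0 ⊕ 0 = 0.
A winning move leaves total XOR = 0, i.e. changes one component's Grundy value g to g ⊕ X where X is the current total.
Stack A: target g' = 0⊕0 = 0, but every legal move changes the Grundy value (mex property), so 0 moves.
Stack B: target g' = 0⊕0 = 0, but every legal move changes the Grundy value (mex property), so 0 moves.
Stack C: target g' = 0⊕0 = 0, but every legal move changes the Grundy value (mex property), so 0 moves.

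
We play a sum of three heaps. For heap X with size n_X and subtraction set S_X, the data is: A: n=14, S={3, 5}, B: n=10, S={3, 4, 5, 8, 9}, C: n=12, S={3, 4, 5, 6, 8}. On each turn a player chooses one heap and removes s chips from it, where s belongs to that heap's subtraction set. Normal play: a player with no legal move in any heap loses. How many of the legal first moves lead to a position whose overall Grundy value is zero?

3

Heap A, S = {3, 5}:
G(0) = 0
G(1) = mex{} = 0
G(2) = mex{} = 0
G(3) = mex{0} = 1
G(4) = mex{0} = 1
G(5) = mex{0,0} = 1
G(6) = mex{1,0} = 2
G(7) = mex{1,0} = 2
G(8) = mex{1,1} = 0
G(9) = mex{2,1} = 0
G(10) = mex{2,1} = 0
G(11) = mex{0,2} = 1
G(12) = mex{0,2} = 1
G(13) = mex{0,0} = 1
G(14) = mex{1,0} = 2
G_A(14) = 2.
Heap B, S = {3, 4, 5, 8, 9}:
n :  0  1  2  3  4  5  6  7  8  9 10
G :  0  0  0  1  1  1  2  2  2  3  3
G_B(10) = 3.
Heap C, S = {3, 4, 5, 6, 8}:
n :  0  1  2  3  4  5  6  7  8  9 10 11 12
G :  0  0  0  1  1  1  2  2  2  3  3  0  0
G_C(12) = 0.
Combined Grundy value = 2 ⊕ 3 ⊕ 0 = 1.
A winning move leaves total XOR = 0, i.e. changes one component's Grundy value g to g ⊕ X where X is the current total.
Heap A: need g' = 2⊕1 = 3. Options: 14−3→G=1, 14−5→G=0. Hits: 0.
Heap B: need g' = 3⊕1 = 2. Options: 10−3→G=2, 10−4→G=2, 10−5→G=1, 10−8→G=0, 10−9→G=0. Hits: 2.
Heap C: need g' = 0⊕1 = 1. Options: 12−3→G=3, 12−4→G=2, 12−5→G=2, 12−6→G=2, 12−8→G=1. Hits: 1.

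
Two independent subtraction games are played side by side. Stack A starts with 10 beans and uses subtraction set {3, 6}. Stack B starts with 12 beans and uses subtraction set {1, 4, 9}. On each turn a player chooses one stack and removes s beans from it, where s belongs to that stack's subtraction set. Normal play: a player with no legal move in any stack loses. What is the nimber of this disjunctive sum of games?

Stack A, S = {3, 6}:
G(0) = 0
G(1) = mex{} = 0
G(2) = mex{} = 0
G(3) = mex{0} = 1
G(4) = mex{0} = 1
G(5) = mex{0} = 1
G(6) = mex{1,0} = 2
G(7) = mex{1,0} = 2
G(8) = mex{1,0} = 2
G(9) = mex{2,1} = 0
G(10) = mex{2,1} = 0
G_A(10) = 0.
Stack B, S = {1, 4, 9}:
G(0) = 0
G(1) = mex{0} = 1
G(2) = mex{1} = 0
G(3) = mex{0} = 1
G(4) = mex{1,0} = 2
G(5) = mex{2,1} = 0
G(6) = mex{0,0} = 1
G(7) = mex{1,1} = 0
G(8) = mex{0,2} = 1
G(9) = mex{1,0,0} = 2
G(10) = mex{2,1,1} = 0
G(11) = mex{0,0,0} = 1
G(12) = mex{1,1,1} = 0
G_B(12) = 0.
Combined Grundy value = 0 ⊕ 0 = 0.

0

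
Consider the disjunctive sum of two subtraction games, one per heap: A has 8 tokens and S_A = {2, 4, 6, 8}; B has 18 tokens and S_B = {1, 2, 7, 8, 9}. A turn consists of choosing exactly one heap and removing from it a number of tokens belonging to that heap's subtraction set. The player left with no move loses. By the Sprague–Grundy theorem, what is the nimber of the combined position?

Heap A, S = {2, 4, 6, 8}:
G(0) = 0
G(1) = mex{} = 0
G(2) = mex{0} = 1
G(3) = mex{0} = 1
G(4) = mex{1,0} = 2
G(5) = mex{1,0} = 2
G(6) = mex{2,1,0} = 3
G(7) = mex{2,1,0} = 3
G(8) = mex{3,2,1,0} = 4
G_A(8) = 4.
Heap B, S = {1, 2, 7, 8, 9}:
n :  0  1  2  3  4  5  6  7  8  9 10 11 12 13 14 15 16 17 18
G :  0  1  2  0  1  2  0  1  2  3  4  5  3  4  5  3  0  1  2
G_B(18) = 2.
Combined Grundy value = 4 ⊕ 2 = 6.

6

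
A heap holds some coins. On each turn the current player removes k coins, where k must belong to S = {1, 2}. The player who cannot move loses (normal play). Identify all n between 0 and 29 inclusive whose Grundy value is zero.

n :  0  1  2  3  4  5  6  7  8  9 10 11 12 13 14 15 16 17 18 19 20 21 22 23 24 25 26 27 28 29
G :  0  1  2  0  1  2  0  1  2  0  1  2  0  1  2  0  1  2  0  1  2  0  1  2  0  1  2  0  1  2
P-positions are exactly the n with G(n) = 0.

0, 3, 6, 9, 12, 15, 18, 21, 24, 27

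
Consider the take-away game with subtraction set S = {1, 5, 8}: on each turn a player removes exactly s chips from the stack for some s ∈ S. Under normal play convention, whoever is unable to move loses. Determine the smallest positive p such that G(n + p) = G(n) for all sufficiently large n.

13

n :  0  1  2  3  4  5  6  7  8  9 10 11 12 13 14 15 16 17 18 19 20 21 22 23 24 25 26 27
G :  0  1  0  1  0  1  0  1  2  3  2  3  2  0  1  0  1  0  1  0  1  2  3  2  3  2  0  1
G(n+13) = G(n) holds for n = 0,…,7 (a full window of length max(S) = 8), so the sequence is purely periodic with period 13.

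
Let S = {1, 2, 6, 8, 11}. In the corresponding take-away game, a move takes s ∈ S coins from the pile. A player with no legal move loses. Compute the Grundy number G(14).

4

G(0) = 0
G(1) = mex{0} = 1
G(2) = mex{1,0} = 2
G(3) = mex{2,1} = 0
G(4) = mex{0,2} = 1
G(5) = mex{1,0} = 2
G(6) = mex{2,1,0} = 3
G(7) = mex{3,2,1} = 0
G(8) = mex{0,3,2,0} = 1
G(9) = mex{1,0,0,1} = 2
G(10) = mex{2,1,1,2} = 0
G(11) = mex{0,2,2,0,0} = 1
G(12) = mex{1,0,3,1,1} = 2
G(13) = mex{2,1,0,2,2} = 3
G(14) = mex{3,2,1,3,0} = 4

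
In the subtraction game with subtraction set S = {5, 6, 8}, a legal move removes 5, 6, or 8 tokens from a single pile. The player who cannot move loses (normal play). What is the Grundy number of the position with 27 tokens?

0

G(0) = 0
G(1) = mex{} = 0
G(2) = mex{} = 0
G(3) = mex{} = 0
G(4) = mex{} = 0
G(5) = mex{0} = 1
G(6) = mex{0,0} = 1
G(7) = mex{0,0} = 1
G(8) = mex{0,0,0} = 1
G(9) = mex{0,0,0} = 1
G(10) = mex{1,0,0} = 2
G(11) = mex{1,1,0} = 2
G(12) = mex{1,1,0} = 2
G(13) = mex{1,1,1} = 0
G(14) = mex{1,1,1} = 0
G(15) = mex{2,1,1} = 0
G(16) = mex{2,2,1} = 0
G(17) = mex{2,2,1} = 0
G(18) = mex{0,2,2} = 1
G(19) = mex{0,0,2} = 1
G(20) = mex{0,0,2} = 1
G(21) = mex{0,0,0} = 1
G(22) = mex{0,0,0} = 1
G(23) = mex{1,0,0} = 2
G(24) = mex{1,1,0} = 2
G(25) = mex{1,1,0} = 2
G(26) = mex{1,1,1} = 0
G(27) = mex{1,1,1} = 0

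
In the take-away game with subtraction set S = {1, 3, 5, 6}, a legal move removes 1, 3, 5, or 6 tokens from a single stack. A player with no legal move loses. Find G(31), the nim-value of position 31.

G(0) = 0
G(1) = mex{0} = 1
G(2) = mex{1} = 0
G(3) = mex{0,0} = 1
G(4) = mex{1,1} = 0
G(5) = mex{0,0,0} = 1
G(6) = mex{1,1,1,0} = 2
G(7) = mex{2,0,0,1} = 3
G(8) = mex{3,1,1,0} = 2
G(9) = mex{2,2,0,1} = 3
G(10) = mex{3,3,1,0} = 2
G(11) = mex{2,2,2,1} = 0
G(12) = mex{0,3,3,2} = 1
G(13) = mex{1,2,2,3} = 0
G(14) = mex{0,0,3,2} = 1
G(15) = mex{1,1,2,3} = 0
G(16) = mex{0,0,0,2} = 1
G(17) = mex{1,1,1,0} = 2
G(18) = mex{2,0,0,1} = 3
G(19) = mex{3,1,1,0} = 2
G(20) = mex{2,2,0,1} = 3
G(21) = mex{3,3,1,0} = 2
G(22) = mex{2,2,2,1} = 0
G(23) = mex{0,3,3,2} = 1
G(24) = mex{1,2,2,3} = 0
G(25) = mex{0,0,3,2} = 1
G(26) = mex{1,1,2,3} = 0
G(27) = mex{0,0,0,2} = 1
G(28) = mex{1,1,1,0} = 2
G(29) = mex{2,0,0,1} = 3
G(30) = mex{3,1,1,0} = 2
G(31) = mex{2,2,0,1} = 3

3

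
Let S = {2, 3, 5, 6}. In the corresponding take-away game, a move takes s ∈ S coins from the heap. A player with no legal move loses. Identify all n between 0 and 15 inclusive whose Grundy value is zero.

G(0) = 0
G(1) = mex{} = 0
G(2) = mex{0} = 1
G(3) = mex{0,0} = 1
G(4) = mex{1,0} = 2
G(5) = mex{1,1,0} = 2
G(6) = mex{2,1,0,0} = 3
G(7) = mex{2,2,1,0} = 3
G(8) = mex{3,2,1,1} = 0
G(9) = mex{3,3,2,1} = 0
G(10) = mex{0,3,2,2} = 1
G(11) = mex{0,0,3,2} = 1
G(12) = mex{1,0,3,3} = 2
G(13) = mex{1,1,0,3} = 2
G(14) = mex{2,1,0,0} = 3
G(15) = mex{2,2,1,0} = 3
P-positions are exactly the n with G(n) = 0.

0, 1, 8, 9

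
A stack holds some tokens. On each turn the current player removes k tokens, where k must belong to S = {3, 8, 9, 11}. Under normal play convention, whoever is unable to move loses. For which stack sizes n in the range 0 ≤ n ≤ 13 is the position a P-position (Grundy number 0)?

n :  0  1  2  3  4  5  6  7  8  9 10 11 12 13
G :  0  0  0  1  1  1  0  0  2  1  1  3  2  2
P-positions are exactly the n with G(n) = 0.

0, 1, 2, 6, 7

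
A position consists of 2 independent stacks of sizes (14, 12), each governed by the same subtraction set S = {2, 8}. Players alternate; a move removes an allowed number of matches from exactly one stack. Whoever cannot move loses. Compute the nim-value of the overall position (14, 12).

All stacks use S = {2, 8}:
G(0) = 0
G(1) = mex{} = 0
G(2) = mex{0} = 1
G(3) = mex{0} = 1
G(4) = mex{1} = 0
G(5) = mex{1} = 0
G(6) = mex{0} = 1
G(7) = mex{0} = 1
G(8) = mex{1,0} = 2
G(9) = mex{1,0} = 2
G(10) = mex{2,1} = 0
G(11) = mex{2,1} = 0
G(12) = mex{0,0} = 1
G(13) = mex{0,0} = 1
G(14) = mex{1,1} = 0
Stack A: G(14) = 0.
Stack B: G(12) = 1.
Combined Grundy value = 0 ⊕ 1 = 1.

1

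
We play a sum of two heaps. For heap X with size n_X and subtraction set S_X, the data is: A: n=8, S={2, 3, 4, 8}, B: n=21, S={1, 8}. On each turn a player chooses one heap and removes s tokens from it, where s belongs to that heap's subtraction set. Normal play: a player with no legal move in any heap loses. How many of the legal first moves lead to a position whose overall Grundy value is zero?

Heap A, S = {2, 3, 4, 8}:
G(0) = 0
G(1) = mex{} = 0
G(2) = mex{0} = 1
G(3) = mex{0,0} = 1
G(4) = mex{1,0,0} = 2
G(5) = mex{1,1,0} = 2
G(6) = mex{2,1,1} = 0
G(7) = mex{2,2,1} = 0
G(8) = mex{0,2,2,0} = 1
G_A(8) = 1.
Heap B, S = {1, 8}:
G(0) = 0
G(1) = mex{0} = 1
G(2) = mex{1} = 0
G(3) = mex{0} = 1
G(4) = mex{1} = 0
G(5) = mex{0} = 1
G(6) = mex{1} = 0
G(7) = mex{0} = 1
G(8) = mex{1,0} = 2
G(9) = mex{2,1} = 0
G(10) = mex{0,0} = 1
G(11) = mex{1,1} = 0
G(12) = mex{0,0} = 1
G(13) = mex{1,1} = 0
G(14) = mex{0,0} = 1
G(15) = mex{1,1} = 0
G(16) = mex{0,2} = 1
G(17) = mex{1,0} = 2
G(18) = mex{2,1} = 0
G(19) = mex{0,0} = 1
G(20) = mex{1,1} = 0
G(21) = mex{0,0} = 1
G_B(21) = 1.
Combined Grundy value = 1 ⊕ 1 = 0.
A winning move leaves total XOR = 0, i.e. changes one component's Grundy value g to g ⊕ X where X is the current total.
Heap A: target g' = 1⊕0 = 1, but every legal move changes the Grundy value (mex property), so 0 moves.
Heap B: target g' = 1⊕0 = 1, but every legal move changes the Grundy value (mex property), so 0 moves.

0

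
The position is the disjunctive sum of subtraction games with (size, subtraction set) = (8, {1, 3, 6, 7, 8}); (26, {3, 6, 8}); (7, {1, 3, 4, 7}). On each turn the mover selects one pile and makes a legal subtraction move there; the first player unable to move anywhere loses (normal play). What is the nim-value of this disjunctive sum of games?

0

Pile A, S = {1, 3, 6, 7, 8}:
G(0) = 0
G(1) = mex{0} = 1
G(2) = mex{1} = 0
G(3) = mex{0,0} = 1
G(4) = mex{1,1} = 0
G(5) = mex{0,0} = 1
G(6) = mex{1,1,0} = 2
G(7) = mex{2,0,1,0} = 3
G(8) = mex{3,1,0,1,0} = 2
G_A(8) = 2.
Pile B, S = {3, 6, 8}:
n :  0  1  2  3  4  5  6  7  8  9 10 11 12 13 14 15 16 17 18 19 20 21 22 23 24 25 26
G :  0  0  0  1  1  1  2  2  2  3  3  0  0  0  1  1  1  2  2  2  3  3  0  0  0  1  1
G_B(26) = 1.
Pile C, S = {1, 3, 4, 7}:
n : 0 1 2 3 4 5 6 7
G : 0 1 0 1 2 3 2 3
G_C(7) = 3.
Combined Grundy value = 2 ⊕ 1 ⊕ 3 = 0.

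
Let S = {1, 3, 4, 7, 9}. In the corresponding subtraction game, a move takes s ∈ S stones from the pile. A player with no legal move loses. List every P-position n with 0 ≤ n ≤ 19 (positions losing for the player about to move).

n :  0  1  2  3  4  5  6  7  8  9 10 11 12 13 14 15 16 17 18 19
G :  0  1  0  1  2  3  2  3  0  1  0  1  2  3  2  3  0  1  0  1
P-positions are exactly the n with G(n) = 0.

0, 2, 8, 10, 16, 18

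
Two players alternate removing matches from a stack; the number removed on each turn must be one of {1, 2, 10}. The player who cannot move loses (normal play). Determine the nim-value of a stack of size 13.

G(0) = 0
G(1) = mex{0} = 1
G(2) = mex{1,0} = 2
G(3) = mex{2,1} = 0
G(4) = mex{0,2} = 1
G(5) = mex{1,0} = 2
G(6) = mex{2,1} = 0
G(7) = mex{0,2} = 1
G(8) = mex{1,0} = 2
G(9) = mex{2,1} = 0
G(10) = mex{0,2,0} = 1
G(11) = mex{1,0,1} = 2
G(12) = mex{2,1,2} = 0
G(13) = mex{0,2,0} = 1

1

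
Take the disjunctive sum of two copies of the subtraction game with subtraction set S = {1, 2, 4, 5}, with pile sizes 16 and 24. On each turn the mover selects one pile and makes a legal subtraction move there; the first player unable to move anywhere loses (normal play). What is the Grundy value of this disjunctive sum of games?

All piles use S = {1, 2, 4, 5}:
n :  0  1  2  3  4  5  6  7  8  9 10 11 12 13 14 15 16 17 18 19 20 21 22 23 24
G :  0  1  2  0  1  2  0  1  2  0  1  2  0  1  2  0  1  2  0  1  2  0  1  2  0
Pile A: G(16) = 1.
Pile B: G(24) = 0.
Combined Grundy value = 1 ⊕ 0 = 1.

1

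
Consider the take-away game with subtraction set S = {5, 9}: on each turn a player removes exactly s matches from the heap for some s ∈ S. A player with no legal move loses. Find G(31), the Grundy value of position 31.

G(0) = 0
G(1) = mex{} = 0
G(2) = mex{} = 0
G(3) = mex{} = 0
G(4) = mex{} = 0
G(5) = mex{0} = 1
G(6) = mex{0} = 1
G(7) = mex{0} = 1
G(8) = mex{0} = 1
G(9) = mex{0,0} = 1
G(10) = mex{1,0} = 2
G(11) = mex{1,0} = 2
G(12) = mex{1,0} = 2
G(13) = mex{1,0} = 2
G(14) = mex{1,1} = 0
G(15) = mex{2,1} = 0
G(16) = mex{2,1} = 0
G(17) = mex{2,1} = 0
G(18) = mex{2,1} = 0
G(19) = mex{0,2} = 1
G(20) = mex{0,2} = 1
G(21) = mex{0,2} = 1
G(22) = mex{0,2} = 1
G(23) = mex{0,0} = 1
G(24) = mex{1,0} = 2
G(25) = mex{1,0} = 2
G(26) = mex{1,0} = 2
G(27) = mex{1,0} = 2
G(28) = mex{1,1} = 0
G(29) = mex{2,1} = 0
G(30) = mex{2,1} = 0
G(31) = mex{2,1} = 0

0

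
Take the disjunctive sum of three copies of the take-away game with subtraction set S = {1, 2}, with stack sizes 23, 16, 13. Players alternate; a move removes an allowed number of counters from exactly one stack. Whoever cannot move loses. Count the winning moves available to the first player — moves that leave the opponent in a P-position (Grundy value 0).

1

All stacks use S = {1, 2}:
G(0) = 0
G(1) = mex{0} = 1
G(2) = mex{1,0} = 2
G(3) = mex{2,1} = 0
G(4) = mex{0,2} = 1
G(5) = mex{1,0} = 2
G(6) = mex{2,1} = 0
G(7) = mex{0,2} = 1
G(8) = mex{1,0} = 2
G(9) = mex{2,1} = 0
G(10) = mex{0,2} = 1
G(11) = mex{1,0} = 2
G(12) = mex{2,1} = 0
G(13) = mex{0,2} = 1
G(14) = mex{1,0} = 2
G(15) = mex{2,1} = 0
G(16) = mex{0,2} = 1
G(17) = mex{1,0} = 2
G(18) = mex{2,1} = 0
G(19) = mex{0,2} = 1
G(20) = mex{1,0} = 2
G(21) = mex{2,1} = 0
G(22) = mex{0,2} = 1
G(23) = mex{1,0} = 2
Stack A: G(23) = 2.
Stack B: G(16) = 1.
Stack C: G(13) = 1.
Combined Grundy value = 2 ⊕ 1 ⊕ 1 = 2.
A winning move leaves total XOR = 0, i.e. changes one component's Grundy value g to g ⊕ X where X is the current total.
Stack A: need g' = 2⊕2 = 0. Options: 23−1→G=1, 23−2→G=0. Hits: 1.
Stack B: need g' = 1⊕2 = 3. Options: 16−1→G=0, 16−2→G=2. Hits: 0.
Stack C: need g' = 1⊕2 = 3. Options: 13−1→G=0, 13−2→G=2. Hits: 0.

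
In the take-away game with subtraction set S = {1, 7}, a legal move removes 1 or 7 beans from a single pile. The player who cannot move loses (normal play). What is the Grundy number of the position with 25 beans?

n :  0  1  2  3  4  5  6  7  8  9 10 11 12 13 14 15 16 17 18 19 20 21 22 23 24 25
G :  0  1  0  1  0  1  0  1  0  1  0  1  0  1  0  1  0  1  0  1  0  1  0  1  0  1

1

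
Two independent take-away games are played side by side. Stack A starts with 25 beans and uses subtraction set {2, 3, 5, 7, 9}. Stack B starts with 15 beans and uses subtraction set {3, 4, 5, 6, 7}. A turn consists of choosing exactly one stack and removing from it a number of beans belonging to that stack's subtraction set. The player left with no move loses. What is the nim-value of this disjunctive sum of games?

0

Stack A, S = {2, 3, 5, 7, 9}:
G(0) = 0
G(1) = mex{} = 0
G(2) = mex{0} = 1
G(3) = mex{0,0} = 1
G(4) = mex{1,0} = 2
G(5) = mex{1,1,0} = 2
G(6) = mex{2,1,0} = 3
G(7) = mex{2,2,1,0} = 3
G(8) = mex{3,2,1,0} = 4
G(9) = mex{3,3,2,1,0} = 4
G(10) = mex{4,3,2,1,0} = 5
G(11) = mex{4,4,3,2,1} = 0
G(12) = mex{5,4,3,2,1} = 0
G(13) = mex{0,5,4,3,2} = 1
G(14) = mex{0,0,4,3,2} = 1
G(15) = mex{1,0,5,4,3} = 2
G(16) = mex{1,1,0,4,3} = 2
G(17) = mex{2,1,0,5,4} = 3
G(18) = mex{2,2,1,0,4} = 3
G(19) = mex{3,2,1,0,5} = 4
G(20) = mex{3,3,2,1,0} = 4
G(21) = mex{4,3,2,1,0} = 5
G(22) = mex{4,4,3,2,1} = 0
G(23) = mex{5,4,3,2,1} = 0
G(24) = mex{0,5,4,3,2} = 1
G(25) = mex{0,0,4,3,2} = 1
G_A(25) = 1.
Stack B, S = {3, 4, 5, 6, 7}:
G(0) = 0
G(1) = mex{} = 0
G(2) = mex{} = 0
G(3) = mex{0} = 1
G(4) = mex{0,0} = 1
G(5) = mex{0,0,0} = 1
G(6) = mex{1,0,0,0} = 2
G(7) = mex{1,1,0,0,0} = 2
G(8) = mex{1,1,1,0,0} = 2
G(9) = mex{2,1,1,1,0} = 3
G(10) = mex{2,2,1,1,1} = 0
G(11) = mex{2,2,2,1,1} = 0
G(12) = mex{3,2,2,2,1} = 0
G(13) = mex{0,3,2,2,2} = 1
G(14) = mex{0,0,3,2,2} = 1
G(15) = mex{0,0,0,3,2} = 1
G_B(15) = 1.
Combined Grundy value = 1 ⊕ 1 = 0.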